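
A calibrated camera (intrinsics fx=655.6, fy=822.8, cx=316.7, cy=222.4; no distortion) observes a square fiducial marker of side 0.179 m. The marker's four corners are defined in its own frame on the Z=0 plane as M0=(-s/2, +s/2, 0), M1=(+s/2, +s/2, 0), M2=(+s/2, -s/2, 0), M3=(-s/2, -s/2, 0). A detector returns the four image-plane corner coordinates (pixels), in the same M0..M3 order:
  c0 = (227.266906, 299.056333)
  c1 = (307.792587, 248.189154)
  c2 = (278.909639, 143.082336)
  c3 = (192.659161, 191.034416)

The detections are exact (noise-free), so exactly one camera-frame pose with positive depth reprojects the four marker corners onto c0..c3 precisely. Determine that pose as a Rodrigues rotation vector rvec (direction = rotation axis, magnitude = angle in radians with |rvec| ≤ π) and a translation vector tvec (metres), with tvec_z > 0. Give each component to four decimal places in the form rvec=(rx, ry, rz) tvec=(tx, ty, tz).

Intrinsics K: fx=655.6, fy=822.8, cx=316.7, cy=222.4
Marker side s = 0.179 m; corners in marker frame (Z=0):
  M0 = (-0.0895, +0.0895, 0)
  M1 = (+0.0895, +0.0895, 0)
  M2 = (+0.0895, -0.0895, 0)
  M3 = (-0.0895, -0.0895, 0)
Detected image corners:
  c0 = (227.266906, 299.056333) px
  c1 = (307.792587, 248.189154) px
  c2 = (278.909639, 143.082336) px
  c3 = (192.659161, 191.034416) px
Planar DLT: solve 8×8 A·h = b for H (H[2,2]=1):
  H  [+536.18613 +246.53970 +253.09868]
  H  [-214.30758 +656.06015 +221.03791]
  H  [+0.28104 +0.27654 +1.00000]
B = K⁻¹H; ‖b₁‖=0.810813, ‖b₂‖=0.810813; λ = 2/(‖b₁‖+‖b₂‖) = 1.233330, sign → tz>0 ⇒ λ=+1.233330
r₁ = λ·B[:,0] = (+0.84124,-0.41492,+0.34662); r₂ = λ·B[:,1] = (+0.29904,+0.89121,+0.34107)
r₃ = r₁×r₂ = (-0.45043,-0.18327,+0.87380); SVD([r₁ r₂ r₃]) → R = UVᵀ:
  R  [+0.84124 +0.29904 -0.45043]
  R  [-0.41492 +0.89121 -0.18327]
  R  [+0.34662 +0.34107 +0.87380]
t = (-0.11965, -0.00204, +1.23333) m
tr R = 2.606252; θ = arccos((tr R − 1)/2) = 0.638273 rad = 36.570°
axis k = ((R−Rᵀ)₃₂, (R−Rᵀ)₁₃, (R−Rᵀ)₂₁) / (2 sinθ) = (+0.440019, -0.668878, -0.599154)
rvec = θ·k = (+0.280852, -0.426927, -0.382423)

rvec=(0.2809, -0.4269, -0.3824) tvec=(-0.1196, -0.0020, 1.2333)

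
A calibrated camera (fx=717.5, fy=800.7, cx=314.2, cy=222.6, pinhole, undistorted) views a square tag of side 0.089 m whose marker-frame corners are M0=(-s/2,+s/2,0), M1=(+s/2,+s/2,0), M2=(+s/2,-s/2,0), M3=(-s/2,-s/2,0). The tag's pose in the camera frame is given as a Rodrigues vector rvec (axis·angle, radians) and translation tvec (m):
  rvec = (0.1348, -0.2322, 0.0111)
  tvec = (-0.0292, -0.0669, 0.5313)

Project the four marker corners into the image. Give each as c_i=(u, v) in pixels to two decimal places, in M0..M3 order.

Intrinsics K: fx=717.5, fy=800.7, cx=314.2, cy=222.6
Marker side s = 0.089 m; corners in marker frame (Z=0):
  M0 = (-0.0445, +0.0445, 0)
  M1 = (+0.0445, +0.0445, 0)
  M2 = (+0.0445, -0.0445, 0)
  M3 = (-0.0445, -0.0445, 0)
rvec = (0.1348, -0.2322, 0.0111), |rvec| = θ = 0.26872 rad = 15.397°
Rodrigues: sinθ=0.26550, 1−cosθ=0.03589; R = I + sinθ·[k]× + (1−cosθ)·[k]×²:
    [+0.97314 -0.02652 -0.22867]
    [-0.00459 +0.99091 -0.13446]
    [+0.23016 +0.13190 +0.96417]
t = (-0.0292, -0.0669, 0.5313) m
M0: Pc = R·M0+t = (-0.07369, -0.02260, +0.52693); u = 717.5·(-0.07369)/0.52693 + 314.2 = 213.8654, v = 800.7·(-0.02260)/0.52693 + 222.6 = 188.2573
M1: Pc = R·M1+t = (+0.01292, -0.02301, +0.54741); u = 717.5·(+0.01292)/0.54741 + 314.2 = 331.1404, v = 800.7·(-0.02301)/0.54741 + 222.6 = 188.9449
M2: Pc = R·M2+t = (+0.01529, -0.11120, +0.53567); u = 717.5·(+0.01529)/0.53567 + 314.2 = 334.6735, v = 800.7·(-0.11120)/0.53567 + 222.6 = 56.3836
M3: Pc = R·M3+t = (-0.07132, -0.11079, +0.51519); u = 717.5·(-0.07132)/0.51519 + 314.2 = 214.8667, v = 800.7·(-0.11079)/0.51519 + 222.6 = 50.4096

c0=(213.87, 188.26) c1=(331.14, 188.94) c2=(334.67, 56.38) c3=(214.87, 50.41)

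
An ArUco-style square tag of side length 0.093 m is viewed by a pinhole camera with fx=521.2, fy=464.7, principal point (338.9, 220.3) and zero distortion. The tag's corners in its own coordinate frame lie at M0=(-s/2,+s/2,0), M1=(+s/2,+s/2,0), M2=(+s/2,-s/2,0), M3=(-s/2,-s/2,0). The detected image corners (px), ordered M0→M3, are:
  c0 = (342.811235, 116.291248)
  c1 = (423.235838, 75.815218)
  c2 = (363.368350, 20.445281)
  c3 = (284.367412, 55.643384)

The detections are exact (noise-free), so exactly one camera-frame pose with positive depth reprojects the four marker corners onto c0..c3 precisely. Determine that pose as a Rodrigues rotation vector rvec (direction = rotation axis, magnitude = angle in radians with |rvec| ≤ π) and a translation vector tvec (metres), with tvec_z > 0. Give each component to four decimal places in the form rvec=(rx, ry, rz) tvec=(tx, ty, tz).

rvec=(-0.3893, -0.1837, -0.6063) tvec=(0.0138, -0.1620, 0.4870)

Intrinsics K: fx=521.2, fy=464.7, cx=338.9, cy=220.3
Marker side s = 0.093 m; corners in marker frame (Z=0):
  M0 = (-0.0465, +0.0465, 0)
  M1 = (+0.0465, +0.0465, 0)
  M2 = (+0.0465, -0.0465, 0)
  M3 = (-0.0465, -0.0465, 0)
Detected image corners:
  c0 = (342.811235, 116.291248) px
  c1 = (423.235838, 75.815218) px
  c2 = (363.368350, 20.445281) px
  c3 = (284.367412, 55.643384) px
Planar DLT: solve 8×8 A·h = b for H (H[2,2]=1):
  H  [+1060.07562 +417.63642 +353.66021]
  H  [-367.49263 +581.51507 +65.70876]
  H  [+0.57482 -0.61863 +1.00000]
B = K⁻¹H; ‖b₁‖=2.053573, ‖b₂‖=2.053573; λ = 2/(‖b₁‖+‖b₂‖) = 0.486956, sign → tz>0 ⇒ λ=+0.486956
r₁ = λ·B[:,0] = (+0.80842,-0.51779,+0.27991); r₂ = λ·B[:,1] = (+0.58607,+0.75218,-0.30124)
r₃ = r₁×r₂ = (-0.05456,+0.40758,+0.91154); SVD([r₁ r₂ r₃]) → R = UVᵀ:
  R  [+0.80842 +0.58607 -0.05456]
  R  [-0.51779 +0.75218 +0.40758]
  R  [+0.27991 -0.30124 +0.91154]
t = (+0.01379, -0.16200, +0.48696) m
tr R = 2.472131; θ = arccos((tr R − 1)/2) = 0.743557 rad = 42.603°
axis k = ((R−Rᵀ)₃₂, (R−Rᵀ)₁₃, (R−Rᵀ)₂₁) / (2 sinθ) = (-0.523574, -0.247062, -0.815372)
rvec = θ·k = (-0.389307, -0.183705, -0.606275)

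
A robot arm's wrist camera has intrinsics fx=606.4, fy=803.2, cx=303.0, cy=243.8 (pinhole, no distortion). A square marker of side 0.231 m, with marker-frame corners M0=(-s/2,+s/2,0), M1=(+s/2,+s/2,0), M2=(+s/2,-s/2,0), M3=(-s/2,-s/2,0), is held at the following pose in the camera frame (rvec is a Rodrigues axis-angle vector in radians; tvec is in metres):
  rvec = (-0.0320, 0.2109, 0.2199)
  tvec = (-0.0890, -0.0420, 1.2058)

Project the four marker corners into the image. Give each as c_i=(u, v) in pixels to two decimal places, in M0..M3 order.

c0=(192.21, 273.89) c1=(300.84, 308.64) c2=(326.88, 155.45) c3=(217.40, 126.83)

Intrinsics K: fx=606.4, fy=803.2, cx=303.0, cy=243.8
Marker side s = 0.231 m; corners in marker frame (Z=0):
  M0 = (-0.1155, +0.1155, 0)
  M1 = (+0.1155, +0.1155, 0)
  M2 = (+0.1155, -0.1155, 0)
  M3 = (-0.1155, -0.1155, 0)
rvec = (-0.0320, 0.2109, 0.2199), |rvec| = θ = 0.30636 rad = 17.553°
Rodrigues: sinθ=0.30159, 1−cosθ=0.04656; R = I + sinθ·[k]× + (1−cosθ)·[k]×²:
    [+0.95394 -0.21982 +0.20413]
    [+0.21313 +0.97550 +0.05451]
    [-0.21111 -0.00849 +0.97743]
t = (-0.0890, -0.0420, 1.2058) m
M0: Pc = R·M0+t = (-0.22457, +0.04605, +1.22920); u = 606.4·(-0.22457)/1.22920 + 303.0 = 192.2131, v = 803.2·(+0.04605)/1.22920 + 243.8 = 273.8933
M1: Pc = R·M1+t = (-0.00421, +0.09529, +1.18044); u = 606.4·(-0.00421)/1.18044 + 303.0 = 300.8377, v = 803.2·(+0.09529)/1.18044 + 243.8 = 308.6357
M2: Pc = R·M2+t = (+0.04657, -0.13005, +1.18240); u = 606.4·(+0.04657)/1.18240 + 303.0 = 326.8839, v = 803.2·(-0.13005)/1.18240 + 243.8 = 155.4545
M3: Pc = R·M3+t = (-0.17379, -0.17929, +1.23116); u = 606.4·(-0.17379)/1.23116 + 303.0 = 217.4007, v = 803.2·(-0.17929)/1.23116 + 243.8 = 126.8349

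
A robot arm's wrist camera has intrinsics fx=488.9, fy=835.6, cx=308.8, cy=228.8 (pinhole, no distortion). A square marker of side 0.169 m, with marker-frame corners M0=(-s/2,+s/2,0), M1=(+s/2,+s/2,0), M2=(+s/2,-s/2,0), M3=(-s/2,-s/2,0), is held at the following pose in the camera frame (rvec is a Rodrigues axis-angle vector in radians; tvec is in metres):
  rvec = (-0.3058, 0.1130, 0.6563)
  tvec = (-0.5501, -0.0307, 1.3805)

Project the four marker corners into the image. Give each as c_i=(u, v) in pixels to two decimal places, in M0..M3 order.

c0=(71.33, 218.72) c1=(113.86, 279.73) c2=(156.40, 201.76) c3=(114.10, 144.38)

Intrinsics K: fx=488.9, fy=835.6, cx=308.8, cy=228.8
Marker side s = 0.169 m; corners in marker frame (Z=0):
  M0 = (-0.0845, +0.0845, 0)
  M1 = (+0.0845, +0.0845, 0)
  M2 = (+0.0845, -0.0845, 0)
  M3 = (-0.0845, -0.0845, 0)
rvec = (-0.3058, 0.1130, 0.6563), |rvec| = θ = 0.73281 rad = 41.987°
Rodrigues: sinθ=0.66896, 1−cosθ=0.25670; R = I + sinθ·[k]× + (1−cosθ)·[k]×²:
    [+0.78800 -0.61564 +0.00722]
    [+0.58260 +0.74940 +0.31461]
    [-0.19909 -0.24370 +0.94919]
t = (-0.5501, -0.0307, 1.3805) m
M0: Pc = R·M0+t = (-0.66871, -0.01661, +1.37673); u = 488.9·(-0.66871)/1.37673 + 308.8 = 71.3309, v = 835.6·(-0.01661)/1.37673 + 228.8 = 218.7215
M1: Pc = R·M1+t = (-0.53554, +0.08185, +1.34308); u = 488.9·(-0.53554)/1.34308 + 308.8 = 113.8582, v = 835.6·(+0.08185)/1.34308 + 228.8 = 279.7255
M2: Pc = R·M2+t = (-0.43149, -0.04479, +1.38427); u = 488.9·(-0.43149)/1.38427 + 308.8 = 156.4042, v = 835.6·(-0.04479)/1.38427 + 228.8 = 201.7601
M3: Pc = R·M3+t = (-0.56466, -0.14325, +1.41792); u = 488.9·(-0.56466)/1.41792 + 308.8 = 114.1026, v = 835.6·(-0.14325)/1.41792 + 228.8 = 144.3782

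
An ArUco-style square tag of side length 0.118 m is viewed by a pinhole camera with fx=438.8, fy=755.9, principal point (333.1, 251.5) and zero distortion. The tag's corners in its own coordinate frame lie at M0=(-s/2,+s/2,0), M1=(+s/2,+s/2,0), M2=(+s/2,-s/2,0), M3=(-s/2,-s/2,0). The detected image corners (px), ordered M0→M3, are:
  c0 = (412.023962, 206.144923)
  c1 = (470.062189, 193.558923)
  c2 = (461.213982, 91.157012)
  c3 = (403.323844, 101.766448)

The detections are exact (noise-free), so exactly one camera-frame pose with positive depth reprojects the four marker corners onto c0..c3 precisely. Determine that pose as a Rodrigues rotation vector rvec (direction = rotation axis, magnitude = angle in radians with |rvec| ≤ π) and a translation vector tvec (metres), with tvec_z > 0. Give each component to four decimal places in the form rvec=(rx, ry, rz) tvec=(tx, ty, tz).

rvec=(-0.0475, -0.1310, -0.1326) tvec=(0.2010, -0.1164, 0.8497)

Intrinsics K: fx=438.8, fy=755.9, cx=333.1, cy=251.5
Marker side s = 0.118 m; corners in marker frame (Z=0):
  M0 = (-0.0590, +0.0590, 0)
  M1 = (+0.0590, +0.0590, 0)
  M2 = (+0.0590, -0.0590, 0)
  M3 = (-0.0590, -0.0590, 0)
Detected image corners:
  c0 = (412.023962, 206.144923) px
  c1 = (470.062189, 193.558923) px
  c2 = (461.213982, 91.157012) px
  c3 = (403.323844, 101.766448) px
Planar DLT: solve 8×8 A·h = b for H (H[2,2]=1):
  H  [+559.74012 +54.53701 +436.91257]
  H  [-75.01459 +869.38356 +147.96466]
  H  [+0.15692 -0.04540 +1.00000]
B = K⁻¹H; ‖b₁‖=1.176878, ‖b₂‖=1.176878; λ = 2/(‖b₁‖+‖b₂‖) = 0.849706, sign → tz>0 ⇒ λ=+0.849706
r₁ = λ·B[:,0] = (+0.98268,-0.12869,+0.13334); r₂ = λ·B[:,1] = (+0.13489,+0.99011,-0.03858)
r₃ = r₁×r₂ = (-0.12705,+0.05590,+0.99032); SVD([r₁ r₂ r₃]) → R = UVᵀ:
  R  [+0.98268 +0.13489 -0.12705]
  R  [-0.12869 +0.99011 +0.05590]
  R  [+0.13334 -0.03858 +0.99032]
t = (+0.20103, -0.11638, +0.84971) m
tr R = 2.963109; θ = arccos((tr R − 1)/2) = 0.192366 rad = 11.022°
axis k = ((R−Rᵀ)₃₂, (R−Rᵀ)₁₃, (R−Rᵀ)₂₁) / (2 sinθ) = (-0.247091, -0.680993, -0.689344)
rvec = θ·k = (-0.047532, -0.131000, -0.132607)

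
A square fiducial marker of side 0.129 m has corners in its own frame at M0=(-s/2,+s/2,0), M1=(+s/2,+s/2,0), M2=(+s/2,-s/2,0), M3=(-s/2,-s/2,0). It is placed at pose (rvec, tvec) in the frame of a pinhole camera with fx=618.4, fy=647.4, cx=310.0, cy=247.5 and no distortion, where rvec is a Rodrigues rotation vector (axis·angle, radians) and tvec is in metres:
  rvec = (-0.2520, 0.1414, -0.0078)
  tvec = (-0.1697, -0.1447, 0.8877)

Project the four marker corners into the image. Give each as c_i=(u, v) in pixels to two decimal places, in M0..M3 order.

c0=(145.53, 188.24) c1=(233.67, 184.56) c2=(237.30, 96.43) c3=(152.19, 101.71)

Intrinsics K: fx=618.4, fy=647.4, cx=310.0, cy=247.5
Marker side s = 0.129 m; corners in marker frame (Z=0):
  M0 = (-0.0645, +0.0645, 0)
  M1 = (+0.0645, +0.0645, 0)
  M2 = (+0.0645, -0.0645, 0)
  M3 = (-0.0645, -0.0645, 0)
rvec = (-0.2520, 0.1414, -0.0078), |rvec| = θ = 0.28907 rad = 16.562°
Rodrigues: sinθ=0.28506, 1−cosθ=0.04149; R = I + sinθ·[k]× + (1−cosθ)·[k]×²:
    [+0.99004 -0.01000 +0.14041]
    [-0.02538 +0.96844 +0.24796]
    [-0.13846 -0.24905 +0.95854]
t = (-0.1697, -0.1447, 0.8877) m
M0: Pc = R·M0+t = (-0.23420, -0.08060, +0.88057); u = 618.4·(-0.23420)/0.88057 + 310.0 = 145.5253, v = 647.4·(-0.08060)/0.88057 + 247.5 = 188.2434
M1: Pc = R·M1+t = (-0.10649, -0.08387, +0.86271); u = 618.4·(-0.10649)/0.86271 + 310.0 = 233.6683, v = 647.4·(-0.08387)/0.86271 + 247.5 = 184.5591
M2: Pc = R·M2+t = (-0.10520, -0.20880, +0.89483); u = 618.4·(-0.10520)/0.89483 + 310.0 = 237.3004, v = 647.4·(-0.20880)/0.89483 + 247.5 = 96.4348
M3: Pc = R·M3+t = (-0.23291, -0.20553, +0.91269); u = 618.4·(-0.23291)/0.91269 + 310.0 = 152.1891, v = 647.4·(-0.20553)/0.91269 + 247.5 = 101.7140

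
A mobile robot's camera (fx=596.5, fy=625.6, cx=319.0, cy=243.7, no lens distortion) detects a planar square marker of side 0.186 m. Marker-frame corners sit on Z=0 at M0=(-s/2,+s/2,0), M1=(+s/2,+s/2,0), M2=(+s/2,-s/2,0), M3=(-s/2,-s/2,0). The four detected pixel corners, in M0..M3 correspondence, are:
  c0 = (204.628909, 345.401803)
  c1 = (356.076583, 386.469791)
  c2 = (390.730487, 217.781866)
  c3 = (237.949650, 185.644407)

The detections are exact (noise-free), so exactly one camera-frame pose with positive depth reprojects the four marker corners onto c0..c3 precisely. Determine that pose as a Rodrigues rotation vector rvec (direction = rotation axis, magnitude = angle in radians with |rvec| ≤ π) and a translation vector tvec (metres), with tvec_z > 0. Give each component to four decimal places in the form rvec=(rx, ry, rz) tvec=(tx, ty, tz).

Intrinsics K: fx=596.5, fy=625.6, cx=319.0, cy=243.7
Marker side s = 0.186 m; corners in marker frame (Z=0):
  M0 = (-0.0930, +0.0930, 0)
  M1 = (+0.0930, +0.0930, 0)
  M2 = (+0.0930, -0.0930, 0)
  M3 = (-0.0930, -0.0930, 0)
Detected image corners:
  c0 = (204.628909, 345.401803) px
  c1 = (356.076583, 386.469791) px
  c2 = (390.730487, 217.781866) px
  c3 = (237.949650, 185.644407) px
Planar DLT: solve 8×8 A·h = b for H (H[2,2]=1):
  H  [+732.03882 -187.78789 +295.33314]
  H  [+114.86571 +877.35140 +283.20100]
  H  [-0.28850 -0.01734 +1.00000]
B = K⁻¹H; ‖b₁‖=1.442020, ‖b₂‖=1.442020; λ = 2/(‖b₁‖+‖b₂‖) = 0.693472, sign → tz>0 ⇒ λ=+0.693472
r₁ = λ·B[:,0] = (+0.95804,+0.20526,-0.20007); r₂ = λ·B[:,1] = (-0.21188,+0.97722,-0.01203)
r₃ = r₁×r₂ = (+0.19304,+0.05391,+0.97971); SVD([r₁ r₂ r₃]) → R = UVᵀ:
  R  [+0.95804 -0.21188 +0.19304]
  R  [+0.20526 +0.97722 +0.05391]
  R  [-0.20007 -0.01203 +0.97971]
t = (-0.02751, +0.04379, +0.69347) m
tr R = 2.914968; θ = arccos((tr R − 1)/2) = 0.292646 rad = 16.767°
axis k = ((R−Rᵀ)₃₂, (R−Rᵀ)₁₃, (R−Rᵀ)₂₁) / (2 sinθ) = (-0.114284, +0.681335, +0.722995)
rvec = θ·k = (-0.033445, +0.199390, +0.211581)

rvec=(-0.0334, 0.1994, 0.2116) tvec=(-0.0275, 0.0438, 0.6935)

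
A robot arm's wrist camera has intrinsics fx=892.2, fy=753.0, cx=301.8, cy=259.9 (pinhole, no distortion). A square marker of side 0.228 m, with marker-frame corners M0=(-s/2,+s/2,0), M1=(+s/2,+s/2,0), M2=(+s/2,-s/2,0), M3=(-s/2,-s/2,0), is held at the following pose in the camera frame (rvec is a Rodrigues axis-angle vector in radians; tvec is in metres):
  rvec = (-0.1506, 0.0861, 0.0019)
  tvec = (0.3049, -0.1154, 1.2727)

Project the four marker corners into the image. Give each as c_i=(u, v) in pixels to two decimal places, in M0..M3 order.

c0=(436.02, 258.61) c1=(600.81, 257.96) c2=(594.16, 125.40) c3=(433.80, 128.03)

Intrinsics K: fx=892.2, fy=753.0, cx=301.8, cy=259.9
Marker side s = 0.228 m; corners in marker frame (Z=0):
  M0 = (-0.1140, +0.1140, 0)
  M1 = (+0.1140, +0.1140, 0)
  M2 = (+0.1140, -0.1140, 0)
  M3 = (-0.1140, -0.1140, 0)
rvec = (-0.1506, 0.0861, 0.0019), |rvec| = θ = 0.17349 rad = 9.940°
Rodrigues: sinθ=0.17262, 1−cosθ=0.01501; R = I + sinθ·[k]× + (1−cosθ)·[k]×²:
    [+0.99630 -0.00836 +0.08553]
    [-0.00458 +0.98869 +0.14993]
    [-0.08581 -0.14976 +0.98499]
t = (0.3049, -0.1154, 1.2727) m
M0: Pc = R·M0+t = (+0.19037, -0.00217, +1.26541); u = 892.2·(+0.19037)/1.26541 + 301.8 = 436.0231, v = 753.0·(-0.00217)/1.26541 + 259.9 = 258.6099
M1: Pc = R·M1+t = (+0.41753, -0.00321, +1.24584); u = 892.2·(+0.41753)/1.24584 + 301.8 = 600.8071, v = 753.0·(-0.00321)/1.24584 + 259.9 = 257.9590
M2: Pc = R·M2+t = (+0.41943, -0.22863, +1.27999); u = 892.2·(+0.41943)/1.27999 + 301.8 = 594.1587, v = 753.0·(-0.22863)/1.27999 + 259.9 = 125.3991
M3: Pc = R·M3+t = (+0.19227, -0.22759, +1.29956); u = 892.2·(+0.19227)/1.29956 + 301.8 = 433.8046, v = 753.0·(-0.22759)/1.29956 + 259.9 = 128.0286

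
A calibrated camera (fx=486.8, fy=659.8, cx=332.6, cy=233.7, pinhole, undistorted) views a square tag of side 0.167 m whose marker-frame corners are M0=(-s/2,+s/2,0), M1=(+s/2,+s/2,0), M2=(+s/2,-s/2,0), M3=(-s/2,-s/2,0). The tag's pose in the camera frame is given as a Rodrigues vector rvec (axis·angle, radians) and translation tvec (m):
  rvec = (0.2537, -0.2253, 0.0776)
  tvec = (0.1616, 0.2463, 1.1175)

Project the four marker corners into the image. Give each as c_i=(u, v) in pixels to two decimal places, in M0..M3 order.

Intrinsics K: fx=486.8, fy=659.8, cx=332.6, cy=233.7
Marker side s = 0.167 m; corners in marker frame (Z=0):
  M0 = (-0.0835, +0.0835, 0)
  M1 = (+0.0835, +0.0835, 0)
  M2 = (+0.0835, -0.0835, 0)
  M3 = (-0.0835, -0.0835, 0)
rvec = (0.2537, -0.2253, 0.0776), |rvec| = θ = 0.34806 rad = 19.942°
Rodrigues: sinθ=0.34107, 1−cosθ=0.05996; R = I + sinθ·[k]× + (1−cosθ)·[k]×²:
    [+0.97189 -0.10433 -0.21103]
    [+0.04775 +0.96516 -0.25726]
    [+0.23052 +0.23995 +0.94302]
t = (0.1616, 0.2463, 1.1175) m
M0: Pc = R·M0+t = (+0.07173, +0.32290, +1.11829); u = 486.8·(+0.07173)/1.11829 + 332.6 = 363.8268, v = 659.8·(+0.32290)/1.11829 + 233.7 = 424.2162
M1: Pc = R·M1+t = (+0.23404, +0.33088, +1.15678); u = 486.8·(+0.23404)/1.15678 + 332.6 = 431.0896, v = 659.8·(+0.33088)/1.15678 + 233.7 = 422.4243
M2: Pc = R·M2+t = (+0.25147, +0.16970, +1.11671); u = 486.8·(+0.25147)/1.11671 + 332.6 = 442.2193, v = 659.8·(+0.16970)/1.11671 + 233.7 = 333.9636
M3: Pc = R·M3+t = (+0.08916, +0.16172, +1.07822); u = 486.8·(+0.08916)/1.07822 + 332.6 = 372.8540, v = 659.8·(+0.16172)/1.07822 + 233.7 = 332.6636

c0=(363.83, 424.22) c1=(431.09, 422.42) c2=(442.22, 333.96) c3=(372.85, 332.66)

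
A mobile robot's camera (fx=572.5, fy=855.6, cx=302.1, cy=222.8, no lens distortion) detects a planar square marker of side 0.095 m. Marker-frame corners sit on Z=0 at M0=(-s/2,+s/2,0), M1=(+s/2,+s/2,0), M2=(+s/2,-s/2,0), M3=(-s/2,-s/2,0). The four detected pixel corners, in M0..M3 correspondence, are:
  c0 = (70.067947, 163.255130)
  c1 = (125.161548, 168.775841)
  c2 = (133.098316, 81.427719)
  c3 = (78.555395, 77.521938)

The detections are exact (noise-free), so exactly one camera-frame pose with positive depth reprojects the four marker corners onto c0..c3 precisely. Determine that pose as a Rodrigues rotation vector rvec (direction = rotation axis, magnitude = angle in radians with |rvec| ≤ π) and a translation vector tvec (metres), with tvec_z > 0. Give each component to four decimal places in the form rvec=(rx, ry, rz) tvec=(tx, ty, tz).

rvec=(-0.1309, 0.1689, 0.0849) tvec=(-0.3204, -0.1073, 0.9145)

Intrinsics K: fx=572.5, fy=855.6, cx=302.1, cy=222.8
Marker side s = 0.095 m; corners in marker frame (Z=0):
  M0 = (-0.0475, +0.0475, 0)
  M1 = (+0.0475, +0.0475, 0)
  M2 = (+0.0475, -0.0475, 0)
  M3 = (-0.0475, -0.0475, 0)
Detected image corners:
  c0 = (70.067947, 163.255130) px
  c1 = (125.161548, 168.775841) px
  c2 = (133.098316, 81.427719) px
  c3 = (78.555395, 77.521938) px
Planar DLT: solve 8×8 A·h = b for H (H[2,2]=1):
  H  [+557.77753 -100.10753 +101.50072]
  H  [+26.34434 +894.42083 +122.44842]
  H  [-0.18913 -0.13408 +1.00000]
B = K⁻¹H; ‖b₁‖=1.093542, ‖b₂‖=1.093542; λ = 2/(‖b₁‖+‖b₂‖) = 0.914460, sign → tz>0 ⇒ λ=+0.914460
r₁ = λ·B[:,0] = (+0.98221,+0.07319,-0.17295); r₂ = λ·B[:,1] = (-0.09521,+0.98788,-0.12261)
r₃ = r₁×r₂ = (+0.16188,+0.13689,+0.97727); SVD([r₁ r₂ r₃]) → R = UVᵀ:
  R  [+0.98221 -0.09521 +0.16188]
  R  [+0.07319 +0.98788 +0.13689]
  R  [-0.17295 -0.12261 +0.97727]
t = (-0.32042, -0.10726, +0.91446) m
tr R = 2.947355; θ = arccos((tr R − 1)/2) = 0.229951 rad = 13.175°
axis k = ((R−Rᵀ)₃₂, (R−Rᵀ)₁₃, (R−Rᵀ)₂₁) / (2 sinθ) = (-0.569247, +0.734503, +0.369408)
rvec = θ·k = (-0.130899, +0.168900, +0.084946)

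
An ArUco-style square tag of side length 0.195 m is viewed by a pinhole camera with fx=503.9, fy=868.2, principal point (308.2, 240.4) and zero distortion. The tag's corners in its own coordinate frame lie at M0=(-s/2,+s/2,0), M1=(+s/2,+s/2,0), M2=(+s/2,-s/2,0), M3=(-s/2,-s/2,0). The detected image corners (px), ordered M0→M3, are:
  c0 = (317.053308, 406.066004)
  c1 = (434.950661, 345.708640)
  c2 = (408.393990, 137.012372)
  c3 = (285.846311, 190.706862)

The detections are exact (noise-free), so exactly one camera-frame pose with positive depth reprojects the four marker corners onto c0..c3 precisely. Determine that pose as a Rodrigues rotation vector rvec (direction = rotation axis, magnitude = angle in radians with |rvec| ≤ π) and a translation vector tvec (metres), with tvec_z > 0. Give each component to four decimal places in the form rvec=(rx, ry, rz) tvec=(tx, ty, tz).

Intrinsics K: fx=503.9, fy=868.2, cx=308.2, cy=240.4
Marker side s = 0.195 m; corners in marker frame (Z=0):
  M0 = (-0.0975, +0.0975, 0)
  M1 = (+0.0975, +0.0975, 0)
  M2 = (+0.0975, -0.0975, 0)
  M3 = (-0.0975, -0.0975, 0)
Detected image corners:
  c0 = (317.053308, 406.066004) px
  c1 = (434.950661, 345.708640) px
  c2 = (408.393990, 137.012372) px
  c3 = (285.846311, 190.706862) px
Planar DLT: solve 8×8 A·h = b for H (H[2,2]=1):
  H  [+689.20018 +202.09751 +362.95308]
  H  [-238.31524 +1127.45624 +270.86338]
  H  [+0.20148 +0.14996 +1.00000]
B = K⁻¹H; ‖b₁‖=1.303250, ‖b₂‖=1.303250; λ = 2/(‖b₁‖+‖b₂‖) = 0.767313, sign → tz>0 ⇒ λ=+0.767313
r₁ = λ·B[:,0] = (+0.95492,-0.25343,+0.15460); r₂ = λ·B[:,1] = (+0.23737,+0.96458,+0.11507)
r₃ = r₁×r₂ = (-0.17829,-0.07318,+0.98125); SVD([r₁ r₂ r₃]) → R = UVᵀ:
  R  [+0.95492 +0.23737 -0.17829]
  R  [-0.25343 +0.96458 -0.07318]
  R  [+0.15460 +0.11507 +0.98125]
t = (+0.08338, +0.02692, +0.76731) m
tr R = 2.900754; θ = arccos((tr R − 1)/2) = 0.316350 rad = 18.126°
axis k = ((R−Rᵀ)₃₂, (R−Rᵀ)₁₃, (R−Rᵀ)₂₁) / (2 sinθ) = (+0.302553, -0.535018, -0.788808)
rvec = θ·k = (+0.095713, -0.169253, -0.249540)

rvec=(0.0957, -0.1693, -0.2495) tvec=(0.0834, 0.0269, 0.7673)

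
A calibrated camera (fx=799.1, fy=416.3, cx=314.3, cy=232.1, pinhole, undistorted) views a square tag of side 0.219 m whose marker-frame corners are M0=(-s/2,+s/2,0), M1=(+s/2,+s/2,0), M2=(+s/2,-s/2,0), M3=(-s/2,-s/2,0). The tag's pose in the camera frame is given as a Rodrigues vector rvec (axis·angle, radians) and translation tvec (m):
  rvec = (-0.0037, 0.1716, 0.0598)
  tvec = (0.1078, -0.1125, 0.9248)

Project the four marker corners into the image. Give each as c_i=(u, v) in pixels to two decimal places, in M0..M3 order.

c0=(308.84, 227.83) c1=(498.54, 233.61) c2=(510.16, 133.15) c3=(319.93, 131.36)

Intrinsics K: fx=799.1, fy=416.3, cx=314.3, cy=232.1
Marker side s = 0.219 m; corners in marker frame (Z=0):
  M0 = (-0.1095, +0.1095, 0)
  M1 = (+0.1095, +0.1095, 0)
  M2 = (+0.1095, -0.1095, 0)
  M3 = (-0.1095, -0.1095, 0)
rvec = (-0.0037, 0.1716, 0.0598), |rvec| = θ = 0.18176 rad = 10.414°
Rodrigues: sinθ=0.18076, 1−cosθ=0.01647; R = I + sinθ·[k]× + (1−cosθ)·[k]×²:
    [+0.98353 -0.05979 +0.17055]
    [+0.05915 +0.99821 +0.00880]
    [-0.17077 +0.00144 +0.98531]
t = (0.1078, -0.1125, 0.9248) m
M0: Pc = R·M0+t = (-0.00644, -0.00967, +0.94366); u = 799.1·(-0.00644)/0.94366 + 314.3 = 308.8433, v = 416.3·(-0.00967)/0.94366 + 232.1 = 227.8325
M1: Pc = R·M1+t = (+0.20895, +0.00328, +0.90626); u = 799.1·(+0.20895)/0.90626 + 314.3 = 498.5434, v = 416.3·(+0.00328)/0.90626 + 232.1 = 233.6074
M2: Pc = R·M2+t = (+0.22204, -0.21533, +0.90594); u = 799.1·(+0.22204)/0.90594 + 314.3 = 510.1567, v = 416.3·(-0.21533)/0.90594 + 232.1 = 133.1530
M3: Pc = R·M3+t = (+0.00665, -0.22828, +0.94334); u = 799.1·(+0.00665)/0.94334 + 314.3 = 319.9330, v = 416.3·(-0.22828)/0.94334 + 232.1 = 131.3586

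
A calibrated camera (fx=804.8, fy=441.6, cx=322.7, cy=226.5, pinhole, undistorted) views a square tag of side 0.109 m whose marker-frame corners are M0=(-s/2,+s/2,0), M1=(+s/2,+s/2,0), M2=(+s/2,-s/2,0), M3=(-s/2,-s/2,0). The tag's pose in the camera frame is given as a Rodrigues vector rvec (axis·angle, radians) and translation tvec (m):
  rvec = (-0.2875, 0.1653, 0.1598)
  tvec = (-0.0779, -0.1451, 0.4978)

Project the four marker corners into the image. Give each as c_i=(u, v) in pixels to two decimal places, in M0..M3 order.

c0=(93.01, 136.30) c1=(263.82, 145.97) c2=(298.62, 59.96) c3=(136.03, 54.14)

Intrinsics K: fx=804.8, fy=441.6, cx=322.7, cy=226.5
Marker side s = 0.109 m; corners in marker frame (Z=0):
  M0 = (-0.0545, +0.0545, 0)
  M1 = (+0.0545, +0.0545, 0)
  M2 = (+0.0545, -0.0545, 0)
  M3 = (-0.0545, -0.0545, 0)
rvec = (-0.2875, 0.1653, 0.1598), |rvec| = θ = 0.36813 rad = 21.092°
Rodrigues: sinθ=0.35987, 1−cosθ=0.06700; R = I + sinθ·[k]× + (1−cosθ)·[k]×²:
    [+0.97387 -0.17971 +0.13888]
    [+0.13272 +0.94651 +0.29411]
    [-0.18430 -0.26799 +0.94563]
t = (-0.0779, -0.1451, 0.4978) m
M0: Pc = R·M0+t = (-0.14077, -0.10075, +0.49324); u = 804.8·(-0.14077)/0.49324 + 322.7 = 93.0109, v = 441.6·(-0.10075)/0.49324 + 226.5 = 136.2994
M1: Pc = R·M1+t = (-0.03462, -0.08628, +0.47315); u = 804.8·(-0.03462)/0.47315 + 322.7 = 263.8161, v = 441.6·(-0.08628)/0.47315 + 226.5 = 145.9715
M2: Pc = R·M2+t = (-0.01503, -0.18945, +0.50236); u = 804.8·(-0.01503)/0.50236 + 322.7 = 298.6213, v = 441.6·(-0.18945)/0.50236 + 226.5 = 59.9627
M3: Pc = R·M3+t = (-0.12118, -0.20392, +0.52245); u = 804.8·(-0.12118)/0.52245 + 322.7 = 136.0278, v = 441.6·(-0.20392)/0.52245 + 226.5 = 54.1386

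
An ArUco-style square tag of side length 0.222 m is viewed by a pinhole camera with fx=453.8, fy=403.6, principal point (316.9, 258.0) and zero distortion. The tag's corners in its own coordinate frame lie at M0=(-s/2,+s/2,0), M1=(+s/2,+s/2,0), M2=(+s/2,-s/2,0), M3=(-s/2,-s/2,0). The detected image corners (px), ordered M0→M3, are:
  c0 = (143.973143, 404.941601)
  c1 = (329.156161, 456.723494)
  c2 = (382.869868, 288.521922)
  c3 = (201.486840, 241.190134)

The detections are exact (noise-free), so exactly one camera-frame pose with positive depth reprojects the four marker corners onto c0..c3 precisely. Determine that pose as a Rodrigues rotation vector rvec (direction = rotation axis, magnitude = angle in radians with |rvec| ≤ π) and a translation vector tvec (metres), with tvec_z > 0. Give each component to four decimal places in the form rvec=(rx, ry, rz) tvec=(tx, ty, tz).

rvec=(-0.0685, 0.0355, 0.2852) tvec=(-0.0613, 0.1150, 0.5243)

Intrinsics K: fx=453.8, fy=403.6, cx=316.9, cy=258.0
Marker side s = 0.222 m; corners in marker frame (Z=0):
  M0 = (-0.1110, +0.1110, 0)
  M1 = (+0.1110, +0.1110, 0)
  M2 = (+0.1110, -0.1110, 0)
  M3 = (-0.1110, -0.1110, 0)
Detected image corners:
  c0 = (143.973143, 404.941601) px
  c1 = (329.156161, 456.723494) px
  c2 = (382.869868, 288.521922) px
  c3 = (201.486840, 241.190134) px
Planar DLT: solve 8×8 A·h = b for H (H[2,2]=1):
  H  [+802.96882 -282.11551 +263.87314]
  H  [+193.46968 +706.07189 +346.51167]
  H  [-0.08517 -0.11924 +1.00000]
B = K⁻¹H; ‖b₁‖=1.907123, ‖b₂‖=1.907123; λ = 2/(‖b₁‖+‖b₂‖) = 0.524350, sign → tz>0 ⇒ λ=+0.524350
r₁ = λ·B[:,0] = (+0.95899,+0.27990,-0.04466); r₂ = λ·B[:,1] = (-0.28231,+0.95728,-0.06252)
r₃ = r₁×r₂ = (+0.02525,+0.07257,+0.99704); SVD([r₁ r₂ r₃]) → R = UVᵀ:
  R  [+0.95899 -0.28231 +0.02525]
  R  [+0.27990 +0.95728 +0.07257]
  R  [-0.04466 -0.06252 +0.99704]
t = (-0.06127, +0.11499, +0.52435) m
tr R = 2.913316; θ = arccos((tr R − 1)/2) = 0.295496 rad = 16.931°
axis k = ((R−Rᵀ)₃₂, (R−Rᵀ)₁₃, (R−Rᵀ)₂₁) / (2 sinθ) = (-0.231936, +0.120036, +0.965296)
rvec = θ·k = (-0.068536, +0.035470, +0.285241)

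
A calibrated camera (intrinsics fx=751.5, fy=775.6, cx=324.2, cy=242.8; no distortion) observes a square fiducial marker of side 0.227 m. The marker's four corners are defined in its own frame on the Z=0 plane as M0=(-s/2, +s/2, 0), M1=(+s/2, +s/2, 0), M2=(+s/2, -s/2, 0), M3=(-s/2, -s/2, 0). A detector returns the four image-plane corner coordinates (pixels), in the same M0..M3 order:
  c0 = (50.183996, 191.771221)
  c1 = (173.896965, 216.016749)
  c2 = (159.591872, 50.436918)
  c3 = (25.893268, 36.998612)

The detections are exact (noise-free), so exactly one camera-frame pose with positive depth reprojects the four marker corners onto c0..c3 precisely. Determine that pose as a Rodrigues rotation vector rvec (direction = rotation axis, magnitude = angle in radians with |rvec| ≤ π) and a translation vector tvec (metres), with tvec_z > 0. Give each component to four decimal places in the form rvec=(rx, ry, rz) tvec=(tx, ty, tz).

Intrinsics K: fx=751.5, fy=775.6, cx=324.2, cy=242.8
Marker side s = 0.227 m; corners in marker frame (Z=0):
  M0 = (-0.1135, +0.1135, 0)
  M1 = (+0.1135, +0.1135, 0)
  M2 = (+0.1135, -0.1135, 0)
  M3 = (-0.1135, -0.1135, 0)
Detected image corners:
  c0 = (50.183996, 191.771221) px
  c1 = (173.896965, 216.016749) px
  c2 = (159.591872, 50.436918) px
  c3 = (25.893268, 36.998612) px
Planar DLT: solve 8×8 A·h = b for H (H[2,2]=1):
  H  [+530.83342 +126.13952 +100.31335]
  H  [+41.54035 +753.38525 +127.01356]
  H  [-0.34349 +0.39329 +1.00000]
B = K⁻¹H; ‖b₁‖=0.934981, ‖b₂‖=0.934981; λ = 2/(‖b₁‖+‖b₂‖) = 1.069540, sign → tz>0 ⇒ λ=+1.069540
r₁ = λ·B[:,0] = (+0.91397,+0.17229,-0.36738); r₂ = λ·B[:,1] = (-0.00194,+0.90723,+0.42064)
r₃ = r₁×r₂ = (+0.40577,-0.38374,+0.82952); SVD([r₁ r₂ r₃]) → R = UVᵀ:
  R  [+0.91397 -0.00194 +0.40577]
  R  [+0.17229 +0.90723 -0.38374]
  R  [-0.36738 +0.42064 +0.82952]
t = (-0.31864, -0.15967, +1.06954) m
tr R = 2.650719; θ = arccos((tr R − 1)/2) = 0.599958 rad = 34.375°
axis k = ((R−Rᵀ)₃₂, (R−Rᵀ)₁₃, (R−Rᵀ)₂₁) / (2 sinθ) = (+0.712330, +0.684675, +0.154295)
rvec = θ·k = (+0.427367, +0.410776, +0.092570)

rvec=(0.4274, 0.4108, 0.0926) tvec=(-0.3186, -0.1597, 1.0695)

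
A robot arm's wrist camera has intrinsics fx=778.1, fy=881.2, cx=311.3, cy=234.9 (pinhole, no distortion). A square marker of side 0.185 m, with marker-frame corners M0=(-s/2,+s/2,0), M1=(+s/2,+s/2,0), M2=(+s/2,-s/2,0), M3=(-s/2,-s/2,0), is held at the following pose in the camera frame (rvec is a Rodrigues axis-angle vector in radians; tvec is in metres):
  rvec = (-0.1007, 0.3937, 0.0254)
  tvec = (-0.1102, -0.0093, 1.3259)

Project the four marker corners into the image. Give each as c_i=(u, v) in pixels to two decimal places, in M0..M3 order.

Intrinsics K: fx=778.1, fy=881.2, cx=311.3, cy=234.9
Marker side s = 0.185 m; corners in marker frame (Z=0):
  M0 = (-0.0925, +0.0925, 0)
  M1 = (+0.0925, +0.0925, 0)
  M2 = (+0.0925, -0.0925, 0)
  M3 = (-0.0925, -0.0925, 0)
rvec = (-0.1007, 0.3937, 0.0254), |rvec| = θ = 0.40717 rad = 23.329°
Rodrigues: sinθ=0.39601, 1−cosθ=0.08175; R = I + sinθ·[k]× + (1−cosθ)·[k]×²:
    [+0.92325 -0.04425 +0.38165]
    [+0.00515 +0.99468 +0.10287]
    [-0.38417 -0.09301 +0.91856]
t = (-0.1102, -0.0093, 1.3259) m
M0: Pc = R·M0+t = (-0.19969, +0.08223, +1.35283); u = 778.1·(-0.19969)/1.35283 + 311.3 = 196.4434, v = 881.2·(+0.08223)/1.35283 + 234.9 = 288.4633
M1: Pc = R·M1+t = (-0.02889, +0.08318, +1.28176); u = 778.1·(-0.02889)/1.28176 + 311.3 = 293.7602, v = 881.2·(+0.08318)/1.28176 + 234.9 = 292.0888
M2: Pc = R·M2+t = (-0.02071, -0.10083, +1.29897); u = 778.1·(-0.02071)/1.29897 + 311.3 = 298.8967, v = 881.2·(-0.10083)/1.29897 + 234.9 = 166.4975
M3: Pc = R·M3+t = (-0.19151, -0.10178, +1.37004); u = 778.1·(-0.19151)/1.37004 + 311.3 = 202.5357, v = 881.2·(-0.10178)/1.37004 + 234.9 = 169.4328

c0=(196.44, 288.46) c1=(293.76, 292.09) c2=(298.90, 166.50) c3=(202.54, 169.43)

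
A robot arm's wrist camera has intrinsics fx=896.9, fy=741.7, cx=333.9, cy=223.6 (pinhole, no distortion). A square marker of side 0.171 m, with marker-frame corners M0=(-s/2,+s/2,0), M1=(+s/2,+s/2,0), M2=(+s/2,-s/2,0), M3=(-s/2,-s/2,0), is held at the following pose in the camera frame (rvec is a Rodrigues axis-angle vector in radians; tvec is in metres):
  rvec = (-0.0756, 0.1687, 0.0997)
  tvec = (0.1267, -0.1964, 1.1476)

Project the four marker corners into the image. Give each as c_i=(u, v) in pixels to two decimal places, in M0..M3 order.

Intrinsics K: fx=896.9, fy=741.7, cx=333.9, cy=223.6
Marker side s = 0.171 m; corners in marker frame (Z=0):
  M0 = (-0.0855, +0.0855, 0)
  M1 = (+0.0855, +0.0855, 0)
  M2 = (+0.0855, -0.0855, 0)
  M3 = (-0.0855, -0.0855, 0)
rvec = (-0.0756, 0.1687, 0.0997), |rvec| = θ = 0.21004 rad = 12.034°
Rodrigues: sinθ=0.20850, 1−cosθ=0.02198; R = I + sinθ·[k]× + (1−cosθ)·[k]×²:
    [+0.98087 -0.10532 +0.16371]
    [+0.09262 +0.99220 +0.08342]
    [-0.17122 -0.06667 +0.98298]
t = (0.1267, -0.1964, 1.1476) m
M0: Pc = R·M0+t = (+0.03383, -0.11949, +1.15654); u = 896.9·(+0.03383)/1.15654 + 333.9 = 360.1357, v = 741.7·(-0.11949)/1.15654 + 223.6 = 146.9728
M1: Pc = R·M1+t = (+0.20156, -0.10365, +1.12726); u = 896.9·(+0.20156)/1.12726 + 333.9 = 494.2698, v = 741.7·(-0.10365)/1.12726 + 223.6 = 155.4029
M2: Pc = R·M2+t = (+0.21957, -0.27331, +1.13866); u = 896.9·(+0.21957)/1.13866 + 333.9 = 506.8504, v = 741.7·(-0.27331)/1.13866 + 223.6 = 45.5686
M3: Pc = R·M3+t = (+0.05184, -0.28915, +1.16794); u = 896.9·(+0.05184)/1.16794 + 333.9 = 373.7102, v = 741.7·(-0.28915)/1.16794 + 223.6 = 39.9741

c0=(360.14, 146.97) c1=(494.27, 155.40) c2=(506.85, 45.57) c3=(373.71, 39.97)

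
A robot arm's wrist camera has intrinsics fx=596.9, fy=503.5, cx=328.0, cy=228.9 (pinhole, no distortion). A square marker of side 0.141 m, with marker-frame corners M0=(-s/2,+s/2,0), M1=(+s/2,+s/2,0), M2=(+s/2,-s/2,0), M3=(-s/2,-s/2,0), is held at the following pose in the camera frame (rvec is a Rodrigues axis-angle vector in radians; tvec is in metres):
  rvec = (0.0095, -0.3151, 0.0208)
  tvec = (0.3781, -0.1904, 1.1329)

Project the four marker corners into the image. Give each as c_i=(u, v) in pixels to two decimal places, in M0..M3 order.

c0=(494.23, 173.97) c1=(557.20, 177.22) c2=(558.97, 115.69) c3=(496.02, 110.02)

Intrinsics K: fx=596.9, fy=503.5, cx=328.0, cy=228.9
Marker side s = 0.141 m; corners in marker frame (Z=0):
  M0 = (-0.0705, +0.0705, 0)
  M1 = (+0.0705, +0.0705, 0)
  M2 = (+0.0705, -0.0705, 0)
  M3 = (-0.0705, -0.0705, 0)
rvec = (0.0095, -0.3151, 0.0208), |rvec| = θ = 0.31593 rad = 18.101°
Rodrigues: sinθ=0.31070, 1−cosθ=0.04949; R = I + sinθ·[k]× + (1−cosθ)·[k]×²:
    [+0.95055 -0.02194 -0.30979]
    [+0.01897 +0.99974 -0.01259]
    [+0.30998 +0.00609 +0.95072]
t = (0.3781, -0.1904, 1.1329) m
M0: Pc = R·M0+t = (+0.30954, -0.12126, +1.11148); u = 596.9·(+0.30954)/1.11148 + 328.0 = 494.2330, v = 503.5·(-0.12126)/1.11148 + 228.9 = 173.9710
M1: Pc = R·M1+t = (+0.44357, -0.11858, +1.15518); u = 596.9·(+0.44357)/1.15518 + 328.0 = 557.1976, v = 503.5·(-0.11858)/1.15518 + 228.9 = 177.2152
M2: Pc = R·M2+t = (+0.44666, -0.25954, +1.15432); u = 596.9·(+0.44666)/1.15432 + 328.0 = 558.9679, v = 503.5·(-0.25954)/1.15432 + 228.9 = 115.6905
M3: Pc = R·M3+t = (+0.31263, -0.26222, +1.11062); u = 596.9·(+0.31263)/1.11062 + 328.0 = 496.0242, v = 503.5·(-0.26222)/1.11062 + 228.9 = 110.0225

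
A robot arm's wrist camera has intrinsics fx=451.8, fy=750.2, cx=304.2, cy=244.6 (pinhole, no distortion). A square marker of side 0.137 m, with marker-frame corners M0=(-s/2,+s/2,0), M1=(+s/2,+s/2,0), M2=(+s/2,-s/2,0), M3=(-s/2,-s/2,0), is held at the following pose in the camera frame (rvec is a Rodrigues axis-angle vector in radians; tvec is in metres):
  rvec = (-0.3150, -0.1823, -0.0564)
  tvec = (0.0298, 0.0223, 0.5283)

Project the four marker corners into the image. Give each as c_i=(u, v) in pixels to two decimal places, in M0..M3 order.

c0=(275.21, 379.80) c1=(393.44, 367.86) c2=(377.65, 185.10) c3=(267.81, 187.38)

Intrinsics K: fx=451.8, fy=750.2, cx=304.2, cy=244.6
Marker side s = 0.137 m; corners in marker frame (Z=0):
  M0 = (-0.0685, +0.0685, 0)
  M1 = (+0.0685, +0.0685, 0)
  M2 = (+0.0685, -0.0685, 0)
  M3 = (-0.0685, -0.0685, 0)
rvec = (-0.3150, -0.1823, -0.0564), |rvec| = θ = 0.36829 rad = 21.102°
Rodrigues: sinθ=0.36002, 1−cosθ=0.06706; R = I + sinθ·[k]× + (1−cosθ)·[k]×²:
    [+0.98200 +0.08352 -0.16942]
    [-0.02674 +0.94937 +0.31301]
    [+0.18699 -0.30284 +0.93452]
t = (0.0298, 0.0223, 0.5283) m
M0: Pc = R·M0+t = (-0.03175, +0.08916, +0.49475); u = 451.8·(-0.03175)/0.49475 + 304.2 = 275.2101, v = 750.2·(+0.08916)/0.49475 + 244.6 = 379.8024
M1: Pc = R·M1+t = (+0.10279, +0.08550, +0.52036); u = 451.8·(+0.10279)/0.52036 + 304.2 = 393.4446, v = 750.2·(+0.08550)/0.52036 + 244.6 = 367.8640
M2: Pc = R·M2+t = (+0.09135, -0.04456, +0.56185); u = 451.8·(+0.09135)/0.56185 + 304.2 = 377.6531, v = 750.2·(-0.04456)/0.56185 + 244.6 = 185.0970
M3: Pc = R·M3+t = (-0.04319, -0.04090, +0.53624); u = 451.8·(-0.04319)/0.53624 + 304.2 = 267.8123, v = 750.2·(-0.04090)/0.53624 + 244.6 = 187.3804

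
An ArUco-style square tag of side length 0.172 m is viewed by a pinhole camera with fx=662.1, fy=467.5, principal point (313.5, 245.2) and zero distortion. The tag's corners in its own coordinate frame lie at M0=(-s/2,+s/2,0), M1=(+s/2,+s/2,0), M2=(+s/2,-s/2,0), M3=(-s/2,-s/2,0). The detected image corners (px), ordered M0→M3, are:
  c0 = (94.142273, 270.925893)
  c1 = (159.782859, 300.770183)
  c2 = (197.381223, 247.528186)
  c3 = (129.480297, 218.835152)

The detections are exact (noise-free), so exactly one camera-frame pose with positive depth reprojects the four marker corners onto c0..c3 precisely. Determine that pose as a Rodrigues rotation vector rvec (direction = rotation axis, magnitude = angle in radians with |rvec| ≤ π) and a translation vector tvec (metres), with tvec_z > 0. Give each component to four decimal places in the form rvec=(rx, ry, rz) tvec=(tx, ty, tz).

Intrinsics K: fx=662.1, fy=467.5, cx=313.5, cy=245.2
Marker side s = 0.172 m; corners in marker frame (Z=0):
  M0 = (-0.0860, +0.0860, 0)
  M1 = (+0.0860, +0.0860, 0)
  M2 = (+0.0860, -0.0860, 0)
  M3 = (-0.0860, -0.0860, 0)
Detected image corners:
  c0 = (94.142273, 270.925893) px
  c1 = (159.782859, 300.770183) px
  c2 = (197.381223, 247.528186) px
  c3 = (129.480297, 218.835152) px
Planar DLT: solve 8×8 A·h = b for H (H[2,2]=1):
  H  [+361.80734 -197.73079 +144.52256]
  H  [+123.11729 +331.51181 +259.50789]
  H  [-0.18141 +0.09774 +1.00000]
B = K⁻¹H; ‖b₁‖=0.749195, ‖b₂‖=0.749195; λ = 2/(‖b₁‖+‖b₂‖) = 1.334765, sign → tz>0 ⇒ λ=+1.334765
r₁ = λ·B[:,0] = (+0.84404,+0.47851,-0.24213); r₂ = λ·B[:,1] = (-0.46039,+0.87808,+0.13046)
r₃ = r₁×r₂ = (+0.27504,+0.00137,+0.96143); SVD([r₁ r₂ r₃]) → R = UVᵀ:
  R  [+0.84404 -0.46039 +0.27504]
  R  [+0.47851 +0.87808 +0.00137]
  R  [-0.24213 +0.13046 +0.96143]
t = (-0.34065, +0.04085, +1.33477) m
tr R = 2.683550; θ = arccos((tr R − 1)/2) = 0.570234 rad = 32.672°
axis k = ((R−Rᵀ)₃₂, (R−Rᵀ)₁₃, (R−Rᵀ)₂₁) / (2 sinθ) = (+0.119566, +0.479015, +0.869626)
rvec = θ·k = (+0.068181, +0.273150, +0.495890)

rvec=(0.0682, 0.2732, 0.4959) tvec=(-0.3407, 0.0409, 1.3348)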